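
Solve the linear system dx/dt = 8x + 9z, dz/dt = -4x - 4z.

x(t) = -3C_1e^(2t) - 3C_2te^(2t) + C_2e^(2t), z(t) = 2C_1e^(2t) + 2C_2te^(2t) - C_2e^(2t)

Coefficient matrix A = [[8, 9], [-4, -4]].
Characteristic polynomial det(A - λI) = λ^2 - 4λ + 4 = 0.
Single eigenvalue λ = 2 with algebraic multiplicity 2.
Eigenvector v = (-3,2); generalized eigenvector w with (A-λI)w=v is (1,-1).
General solution: e^(2t)[C_1·v + C_2·(t·v + w)].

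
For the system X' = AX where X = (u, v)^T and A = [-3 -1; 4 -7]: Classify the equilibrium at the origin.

stable improper node

A = [[-3,-1],[4,-7]]; det(A-λI) = λ^2 + 10λ + 25.
repeated λ = -5 with a single eigenvector.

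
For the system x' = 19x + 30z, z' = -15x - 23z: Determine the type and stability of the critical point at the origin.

stable spiral

A = [[19,30],[-15,-23]]; det(A-λI) = λ^2 + 4λ + 13.
λ = -2 ± 3i: negative real part.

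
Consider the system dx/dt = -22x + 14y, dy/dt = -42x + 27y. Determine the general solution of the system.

Coefficient matrix A = [[-22, 14], [-42, 27]].
Characteristic polynomial det(A - λI) = λ^2 - 5λ - 6 = 0.
Eigenvalues λ = -1, 6.
For λ=-1: (A-λI) row 1 is [-21, 14], so an eigenvector is (2, 3).
For λ=6: (A-λI) row 1 is [-28, 14], so an eigenvector is (1, 2).
General solution: K_1e^(-t)(2,3) + K_2e^(6t)(1,2).

x(t) = 2K_1e^(-t) + K_2e^(6t), y(t) = 3K_1e^(-t) + 2K_2e^(6t)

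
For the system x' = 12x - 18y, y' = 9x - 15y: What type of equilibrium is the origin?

A = [[12,-18],[9,-15]]; det(A-λI) = λ^2 + 3λ - 18.
λ = 3, -6: opposite signs.

saddle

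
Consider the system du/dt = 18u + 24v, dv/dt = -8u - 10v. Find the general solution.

u(t) = -3c_1e^(2t) + 2c_2e^(6t), v(t) = 2c_1e^(2t) - c_2e^(6t)

Coefficient matrix A = [[18, 24], [-8, -10]].
Characteristic polynomial det(A - λI) = λ^2 - 8λ + 12 = 0.
Eigenvalues λ = 2, 6.
For λ=2: (A-λI) row 1 is [16, 24], so an eigenvector is (-3, 2).
For λ=6: (A-λI) row 1 is [12, 24], so an eigenvector is (2, -1).
General solution: c_1e^(2t)(-3,2) + c_2e^(6t)(2,-1).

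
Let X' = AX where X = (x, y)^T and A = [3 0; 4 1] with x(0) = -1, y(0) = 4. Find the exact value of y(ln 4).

A = [[3,0],[4,1]]; eigenvalues λ = 3, 1.
Eigenvectors: (1,2) for λ=3, (0,-1) for λ=1.
From the initial condition, c_1 = -1, c_2 = -6.
y(ln 4) = (-1)(4^3)(2) + (-6)(4^1)(-1) = -104.

-104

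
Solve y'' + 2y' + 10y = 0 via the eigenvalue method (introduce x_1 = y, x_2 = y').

y(t) = K_1e^(-t)cos(3t) + K_2e^(-t)sin(3t)

Let x_1 = y, x_2 = y'. Then x_1' = x_2 and x_2' = -10x_1 - 2x_2.
A = [[0,1],[-10,-2]]; det(A-λI) = λ^2 + 2λ + 10.
Eigenvalues λ = -1 ± 3i.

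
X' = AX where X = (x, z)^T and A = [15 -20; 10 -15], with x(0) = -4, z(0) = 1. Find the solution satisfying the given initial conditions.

x(t) = -10e^(5t) + 6e^(-5t), z(t) = -5e^(5t) + 6e^(-5t)

Coefficient matrix A = [[15, -20], [10, -15]].
Characteristic polynomial det(A - λI) = λ^2 - 25 = 0.
Eigenvalues λ = 5, -5.
For λ=5: (A-λI) row 1 is [10, -20], so an eigenvector is (2, 1).
For λ=-5: (A-λI) row 1 is [20, -20], so an eigenvector is (1, 1).
General solution: K_1e^(5t)(2,1) + K_2e^(-5t)(1,1).
Applying x(0)=-4, z(0)=1 gives K_1=-5, K_2=6.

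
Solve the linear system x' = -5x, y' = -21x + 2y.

x(t) = c_1e^(-5t), y(t) = 3c_1e^(-5t) + c_2e^(2t)

Coefficient matrix A = [[-5, 0], [-21, 2]].
Characteristic polynomial det(A - λI) = λ^2 + 3λ - 10 = 0.
Eigenvalues λ = -5, 2.
For λ=-5: (A-λI) row 2 is [-21, 7], so an eigenvector is (1, 3).
For λ=2: (A-λI) row 1 is [-7, 0], so an eigenvector is (0, 1).
General solution: c_1e^(-5t)(1,3) + c_2e^(2t)(0,1).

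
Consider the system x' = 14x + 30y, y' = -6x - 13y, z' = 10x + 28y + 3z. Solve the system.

x(t) = 5C_1e^(2t) - 2C_2e^(-t), y(t) = -2C_1e^(2t) + C_2e^(-t), z(t) = 6C_1e^(2t) - 2C_2e^(-t) + C_3e^(3t)

Coefficient matrix A = [[14, 30, 0], [-6, -13, 0], [10, 28, 3]].
det(A - λI) = 0 gives eigenvalues λ = 2, -1, 3.
For λ=2: eigenvector (5,-2,6).
For λ=-1: eigenvector (-2,1,-2).
For λ=3: eigenvector (0,0,1).
General solution: C_1e^(2t)(5,-2,6) + C_2e^(-t)(-2,1,-2) + C_3e^(3t)(0,0,1).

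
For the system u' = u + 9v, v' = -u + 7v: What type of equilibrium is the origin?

A = [[1,9],[-1,7]]; det(A-λI) = λ^2 - 8λ + 16.
repeated λ = 4 with a single eigenvector.

unstable improper node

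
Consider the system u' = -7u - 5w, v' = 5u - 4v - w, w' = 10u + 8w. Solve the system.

Coefficient matrix A = [[-7, 0, -5], [5, -4, -1], [10, 0, 8]].
det(A - λI) = 0 gives eigenvalues λ = 3, -2, -4.
For λ=3: eigenvector (1,1,-2).
For λ=-2: eigenvector (1,3,-1).
For λ=-4: eigenvector (0,1,0).
General solution: K_1e^(3t)(1,1,-2) + K_2e^(-2t)(1,3,-1) + K_3e^(-4t)(0,1,0).

u(t) = K_1e^(3t) + K_2e^(-2t), v(t) = K_1e^(3t) + 3K_2e^(-2t) + K_3e^(-4t), w(t) = -2K_1e^(3t) - K_2e^(-2t)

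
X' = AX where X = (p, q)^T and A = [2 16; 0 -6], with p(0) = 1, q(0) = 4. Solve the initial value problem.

p(t) = 9e^(2t) - 8e^(-6t), q(t) = 4e^(-6t)

Coefficient matrix A = [[2, 16], [0, -6]].
Characteristic polynomial det(A - λI) = λ^2 + 4λ - 12 = 0.
Eigenvalues λ = -6, 2.
For λ=-6: (A-λI) row 1 is [8, 16], so an eigenvector is (2, -1).
For λ=2: (A-λI) row 1 is [0, 16], so an eigenvector is (-1, 0).
General solution: c_1e^(-6t)(2,-1) + c_2e^(2t)(-1,0).
Applying p(0)=1, q(0)=4 gives c_1=-4, c_2=-9.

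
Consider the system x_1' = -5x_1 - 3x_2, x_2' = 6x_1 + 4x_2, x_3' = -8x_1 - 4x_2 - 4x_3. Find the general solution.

x_1(t) = c_1e^(t) + c_2e^(-2t), x_2(t) = -2c_1e^(t) - c_2e^(-2t), x_3(t) = -2c_2e^(-2t) + c_3e^(-4t)

Coefficient matrix A = [[-5, -3, 0], [6, 4, 0], [-8, -4, -4]].
det(A - λI) = 0 gives eigenvalues λ = 1, -2, -4.
For λ=1: eigenvector (1,-2,0).
For λ=-2: eigenvector (1,-1,-2).
For λ=-4: eigenvector (0,0,1).
General solution: c_1e^(t)(1,-2,0) + c_2e^(-2t)(1,-1,-2) + c_3e^(-4t)(0,0,1).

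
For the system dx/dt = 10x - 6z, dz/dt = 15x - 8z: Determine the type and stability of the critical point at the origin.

unstable spiral

A = [[10,-6],[15,-8]]; det(A-λI) = λ^2 - 2λ + 10.
λ = 1 ± 3i: positive real part.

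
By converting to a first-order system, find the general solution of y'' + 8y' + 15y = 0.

Let x_1 = y, x_2 = y'. Then x_1' = x_2 and x_2' = -15x_1 - 8x_2.
A = [[0,1],[-15,-8]]; det(A-λI) = λ^2 + 8λ + 15.
Eigenvalues λ = -3, -5 with eigenvectors (1,-3), (1,-5).

y(t) = c_1e^(-3t) + c_2e^(-5t)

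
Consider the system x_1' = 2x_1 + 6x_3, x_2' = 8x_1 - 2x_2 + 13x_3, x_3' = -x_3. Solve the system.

x_1(t) = C_1e^(2t) - 2C_3e^(-t), x_2(t) = 2C_1e^(2t) + C_2e^(-2t) - 3C_3e^(-t), x_3(t) = C_3e^(-t)

Coefficient matrix A = [[2, 0, 6], [8, -2, 13], [0, 0, -1]].
det(A - λI) = 0 gives eigenvalues λ = 2, -2, -1.
For λ=2: eigenvector (1,2,0).
For λ=-2: eigenvector (0,1,0).
For λ=-1: eigenvector (-2,-3,1).
General solution: C_1e^(2t)(1,2,0) + C_2e^(-2t)(0,1,0) + C_3e^(-t)(-2,-3,1).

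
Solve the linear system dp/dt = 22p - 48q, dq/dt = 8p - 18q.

p(t) = 3C_1e^(6t) - 2C_2e^(-2t), q(t) = C_1e^(6t) - C_2e^(-2t)

Coefficient matrix A = [[22, -48], [8, -18]].
Characteristic polynomial det(A - λI) = λ^2 - 4λ - 12 = 0.
Eigenvalues λ = 6, -2.
For λ=6: (A-λI) row 1 is [16, -48], so an eigenvector is (3, 1).
For λ=-2: (A-λI) row 1 is [24, -48], so an eigenvector is (-2, -1).
General solution: C_1e^(6t)(3,1) + C_2e^(-2t)(-2,-1).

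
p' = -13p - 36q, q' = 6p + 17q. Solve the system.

p(t) = 2C_1e^(5t) - 3C_2e^(-t), q(t) = -C_1e^(5t) + C_2e^(-t)

Coefficient matrix A = [[-13, -36], [6, 17]].
Characteristic polynomial det(A - λI) = λ^2 - 4λ - 5 = 0.
Eigenvalues λ = 5, -1.
For λ=5: (A-λI) row 1 is [-18, -36], so an eigenvector is (2, -1).
For λ=-1: (A-λI) row 1 is [-12, -36], so an eigenvector is (-3, 1).
General solution: C_1e^(5t)(2,-1) + C_2e^(-t)(-3,1).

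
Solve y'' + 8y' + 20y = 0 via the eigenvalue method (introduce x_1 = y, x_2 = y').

y(t) = c_1e^(-4t)cos(2t) + c_2e^(-4t)sin(2t)

Let x_1 = y, x_2 = y'. Then x_1' = x_2 and x_2' = -20x_1 - 8x_2.
A = [[0,1],[-20,-8]]; det(A-λI) = λ^2 + 8λ + 20.
Eigenvalues λ = -4 ± 2i.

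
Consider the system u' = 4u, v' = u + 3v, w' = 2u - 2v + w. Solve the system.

Coefficient matrix A = [[4, 0, 0], [1, 3, 0], [2, -2, 1]].
det(A - λI) = 0 gives eigenvalues λ = 3, 4, 1.
For λ=3: eigenvector (0,-1,1).
For λ=4: eigenvector (1,1,0).
For λ=1: eigenvector (0,0,1).
General solution: c_1e^(3t)(0,-1,1) + c_2e^(4t)(1,1,0) + c_3e^(t)(0,0,1).

u(t) = c_2e^(4t), v(t) = -c_1e^(3t) + c_2e^(4t), w(t) = c_1e^(3t) + c_3e^(t)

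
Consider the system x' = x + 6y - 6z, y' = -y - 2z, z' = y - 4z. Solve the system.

Coefficient matrix A = [[1, 6, -6], [0, -1, -2], [0, 1, -4]].
det(A - λI) = 0 gives eigenvalues λ = 1, -3, -2.
For λ=1: eigenvector (1,0,0).
For λ=-3: eigenvector (0,-1,-1).
For λ=-2: eigenvector (-2,2,1).
General solution: C_1e^(t)(1,0,0) + C_2e^(-3t)(0,-1,-1) + C_3e^(-2t)(-2,2,1).

x(t) = C_1e^(t) - 2C_3e^(-2t), y(t) = -C_2e^(-3t) + 2C_3e^(-2t), z(t) = -C_2e^(-3t) + C_3e^(-2t)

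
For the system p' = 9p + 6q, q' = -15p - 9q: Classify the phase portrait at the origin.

center

A = [[9,6],[-15,-9]]; det(A-λI) = λ^2 + 9.
λ = 0 ± 3i: zero real part.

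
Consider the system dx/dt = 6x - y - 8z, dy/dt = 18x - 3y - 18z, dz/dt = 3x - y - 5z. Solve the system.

x(t) = C_1e^(3t) + C_2e^(-2t) + C_3e^(-3t), y(t) = 3C_1e^(3t) + C_3e^(-3t), z(t) = C_2e^(-2t) + C_3e^(-3t)

Coefficient matrix A = [[6, -1, -8], [18, -3, -18], [3, -1, -5]].
det(A - λI) = 0 gives eigenvalues λ = 3, -2, -3.
For λ=3: eigenvector (1,3,0).
For λ=-2: eigenvector (1,0,1).
For λ=-3: eigenvector (1,1,1).
General solution: C_1e^(3t)(1,3,0) + C_2e^(-2t)(1,0,1) + C_3e^(-3t)(1,1,1).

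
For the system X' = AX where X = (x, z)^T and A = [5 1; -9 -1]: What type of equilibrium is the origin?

A = [[5,1],[-9,-1]]; det(A-λI) = λ^2 - 4λ + 4.
repeated λ = 2 with a single eigenvector.

unstable improper node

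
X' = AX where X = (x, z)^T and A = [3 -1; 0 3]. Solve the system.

Coefficient matrix A = [[3, -1], [0, 3]].
Characteristic polynomial det(A - λI) = λ^2 - 6λ + 9 = 0.
Single eigenvalue λ = 3 with algebraic multiplicity 2.
Eigenvector v = (-1,0); generalized eigenvector w with (A-λI)w=v is (3,1).
General solution: e^(3t)[K_1·v + K_2·(t·v + w)].

x(t) = -K_1e^(3t) - K_2te^(3t) + 3K_2e^(3t), z(t) = K_2e^(3t)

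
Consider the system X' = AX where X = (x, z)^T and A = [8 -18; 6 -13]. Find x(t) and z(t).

Coefficient matrix A = [[8, -18], [6, -13]].
Characteristic polynomial det(A - λI) = λ^2 + 5λ + 4 = 0.
Eigenvalues λ = -1, -4.
For λ=-1: (A-λI) row 1 is [9, -18], so an eigenvector is (2, 1).
For λ=-4: (A-λI) row 1 is [12, -18], so an eigenvector is (3, 2).
General solution: K_1e^(-t)(2,1) + K_2e^(-4t)(3,2).

x(t) = 2K_1e^(-t) + 3K_2e^(-4t), z(t) = K_1e^(-t) + 2K_2e^(-4t)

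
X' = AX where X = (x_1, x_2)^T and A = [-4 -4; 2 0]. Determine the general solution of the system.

Coefficient matrix A = [[-4, -4], [2, 0]].
Characteristic polynomial det(A - λI) = λ^2 + 4λ + 8 = 0.
Eigenvalues λ = -2 ± 2i (complex conjugate pair).
For λ=-2+2i: an eigenvector is (-1,1) - i(-1,0) = (-1 + i, 1).
A real fundamental pair from Re and Im of e^((-2+2i)t)v: X_1 = e^(-2t)(cos(2t)·(-1,1) + sin(2t)·(-1,0)), X_2 = e^(-2t)(sin(2t)·(-1,1) - cos(2t)·(-1,0)).
General solution: K_1X_1 + K_2X_2.

x_1(t) = -K_1e^(-2t)sin(2t) - K_1e^(-2t)cos(2t) - K_2e^(-2t)sin(2t) + K_2e^(-2t)cos(2t), x_2(t) = K_1e^(-2t)cos(2t) + K_2e^(-2t)sin(2t)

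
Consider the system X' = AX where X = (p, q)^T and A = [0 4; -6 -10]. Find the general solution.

Coefficient matrix A = [[0, 4], [-6, -10]].
Characteristic polynomial det(A - λI) = λ^2 + 10λ + 24 = 0.
Eigenvalues λ = -6, -4.
For λ=-6: (A-λI) row 1 is [6, 4], so an eigenvector is (-2, 3).
For λ=-4: (A-λI) row 1 is [4, 4], so an eigenvector is (1, -1).
General solution: c_1e^(-6t)(-2,3) + c_2e^(-4t)(1,-1).

p(t) = -2c_1e^(-6t) + c_2e^(-4t), q(t) = 3c_1e^(-6t) - c_2e^(-4t)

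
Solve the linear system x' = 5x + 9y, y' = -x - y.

Coefficient matrix A = [[5, 9], [-1, -1]].
Characteristic polynomial det(A - λI) = λ^2 - 4λ + 4 = 0.
Single eigenvalue λ = 2 with algebraic multiplicity 2.
Eigenvector v = (-3,1); generalized eigenvector w with (A-λI)w=v is (-1,0).
General solution: e^(2t)[K_1·v + K_2·(t·v + w)].

x(t) = -3K_1e^(2t) - 3K_2te^(2t) - K_2e^(2t), y(t) = K_1e^(2t) + K_2te^(2t)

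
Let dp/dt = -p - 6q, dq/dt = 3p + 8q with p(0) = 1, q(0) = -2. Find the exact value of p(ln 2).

88

A = [[-1,-6],[3,8]]; eigenvalues λ = 2, 5.
Eigenvectors: (-2,1) for λ=2, (1,-1) for λ=5.
From the initial condition, c_1 = 1, c_2 = 3.
p(ln 2) = (1)(2^2)(-2) + (3)(2^5)(1) = 88.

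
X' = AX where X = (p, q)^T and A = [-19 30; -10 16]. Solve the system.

Coefficient matrix A = [[-19, 30], [-10, 16]].
Characteristic polynomial det(A - λI) = λ^2 + 3λ - 4 = 0.
Eigenvalues λ = -4, 1.
For λ=-4: (A-λI) row 1 is [-15, 30], so an eigenvector is (-2, -1).
For λ=1: (A-λI) row 1 is [-20, 30], so an eigenvector is (3, 2).
General solution: C_1e^(-4t)(-2,-1) + C_2e^(t)(3,2).

p(t) = -2C_1e^(-4t) + 3C_2e^(t), q(t) = -C_1e^(-4t) + 2C_2e^(t)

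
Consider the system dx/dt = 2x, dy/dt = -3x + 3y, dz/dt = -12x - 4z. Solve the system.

x(t) = C_1e^(2t), y(t) = 3C_1e^(2t) + C_2e^(3t), z(t) = -2C_1e^(2t) + C_3e^(-4t)

Coefficient matrix A = [[2, 0, 0], [-3, 3, 0], [-12, 0, -4]].
det(A - λI) = 0 gives eigenvalues λ = 2, 3, -4.
For λ=2: eigenvector (1,3,-2).
For λ=3: eigenvector (0,1,0).
For λ=-4: eigenvector (0,0,1).
General solution: C_1e^(2t)(1,3,-2) + C_2e^(3t)(0,1,0) + C_3e^(-4t)(0,0,1).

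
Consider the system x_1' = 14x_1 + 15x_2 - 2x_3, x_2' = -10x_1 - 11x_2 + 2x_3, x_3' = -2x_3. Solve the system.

Coefficient matrix A = [[14, 15, -2], [-10, -11, 2], [0, 0, -2]].
det(A - λI) = 0 gives eigenvalues λ = 4, -1, -2.
For λ=4: eigenvector (3,-2,0).
For λ=-1: eigenvector (-1,1,0).
For λ=-2: eigenvector (2,-2,1).
General solution: C_1e^(4t)(3,-2,0) + C_2e^(-t)(-1,1,0) + C_3e^(-2t)(2,-2,1).

x_1(t) = 3C_1e^(4t) - C_2e^(-t) + 2C_3e^(-2t), x_2(t) = -2C_1e^(4t) + C_2e^(-t) - 2C_3e^(-2t), x_3(t) = C_3e^(-2t)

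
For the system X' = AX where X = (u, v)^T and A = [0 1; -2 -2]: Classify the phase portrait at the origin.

stable spiral

A = [[0,1],[-2,-2]]; det(A-λI) = λ^2 + 2λ + 2.
λ = -1 ± i: negative real part.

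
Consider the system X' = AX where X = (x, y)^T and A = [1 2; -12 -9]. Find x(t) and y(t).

x(t) = C_1e^(-5t) - C_2e^(-3t), y(t) = -3C_1e^(-5t) + 2C_2e^(-3t)

Coefficient matrix A = [[1, 2], [-12, -9]].
Characteristic polynomial det(A - λI) = λ^2 + 8λ + 15 = 0.
Eigenvalues λ = -5, -3.
For λ=-5: (A-λI) row 1 is [6, 2], so an eigenvector is (1, -3).
For λ=-3: (A-λI) row 1 is [4, 2], so an eigenvector is (-1, 2).
General solution: C_1e^(-5t)(1,-3) + C_2e^(-3t)(-1,2).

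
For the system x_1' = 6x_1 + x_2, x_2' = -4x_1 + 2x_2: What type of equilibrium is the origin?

A = [[6,1],[-4,2]]; det(A-λI) = λ^2 - 8λ + 16.
repeated λ = 4 with a single eigenvector.

unstable improper node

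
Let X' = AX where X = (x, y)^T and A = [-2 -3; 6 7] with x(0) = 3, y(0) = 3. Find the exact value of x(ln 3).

A = [[-2,-3],[6,7]]; eigenvalues λ = 1, 4.
Eigenvectors: (1,-1) for λ=1, (1,-2) for λ=4.
From the initial condition, c_1 = 9, c_2 = -6.
x(ln 3) = (9)(3^1)(1) + (-6)(3^4)(1) = -459.

-459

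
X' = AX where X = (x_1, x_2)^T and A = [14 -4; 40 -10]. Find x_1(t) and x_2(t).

x_1(t) = -c_1e^(2t)cos(4t) - c_2e^(2t)sin(4t), x_2(t) = -c_1e^(2t)sin(4t) - 3c_1e^(2t)cos(4t) - 3c_2e^(2t)sin(4t) + c_2e^(2t)cos(4t)

Coefficient matrix A = [[14, -4], [40, -10]].
Characteristic polynomial det(A - λI) = λ^2 - 4λ + 20 = 0.
Eigenvalues λ = 2 ± 4i (complex conjugate pair).
For λ=2+4i: an eigenvector is (-1,-3) - i(0,-1) = (-1, -3 + i).
A real fundamental pair from Re and Im of e^((2+4i)t)v: X_1 = e^(2t)(cos(4t)·(-1,-3) + sin(4t)·(0,-1)), X_2 = e^(2t)(sin(4t)·(-1,-3) - cos(4t)·(0,-1)).
General solution: c_1X_1 + c_2X_2.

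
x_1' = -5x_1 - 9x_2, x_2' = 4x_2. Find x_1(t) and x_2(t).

Coefficient matrix A = [[-5, -9], [0, 4]].
Characteristic polynomial det(A - λI) = λ^2 + λ - 20 = 0.
Eigenvalues λ = 4, -5.
For λ=4: (A-λI) row 1 is [-9, -9], so an eigenvector is (1, -1).
For λ=-5: (A-λI) row 1 is [0, -9], so an eigenvector is (-1, 0).
General solution: K_1e^(4t)(1,-1) + K_2e^(-5t)(-1,0).

x_1(t) = K_1e^(4t) - K_2e^(-5t), x_2(t) = -K_1e^(4t)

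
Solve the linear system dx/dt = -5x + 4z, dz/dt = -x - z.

x(t) = -2c_1e^(-3t) - 2c_2te^(-3t) + 3c_2e^(-3t), z(t) = -c_1e^(-3t) - c_2te^(-3t) + c_2e^(-3t)

Coefficient matrix A = [[-5, 4], [-1, -1]].
Characteristic polynomial det(A - λI) = λ^2 + 6λ + 9 = 0.
Single eigenvalue λ = -3 with algebraic multiplicity 2.
Eigenvector v = (-2,-1); generalized eigenvector w with (A-λI)w=v is (3,1).
General solution: e^(-3t)[c_1·v + c_2·(t·v + w)].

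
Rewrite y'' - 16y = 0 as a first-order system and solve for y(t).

y(t) = c_1e^(-4t) + c_2e^(4t)

Let x_1 = y, x_2 = y'. Then x_1' = x_2 and x_2' = 16x_1.
A = [[0,1],[16,0]]; det(A-λI) = λ^2 - 16.
Eigenvalues λ = -4, 4 with eigenvectors (1,-4), (1,4).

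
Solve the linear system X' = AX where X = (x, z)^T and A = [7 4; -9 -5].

Coefficient matrix A = [[7, 4], [-9, -5]].
Characteristic polynomial det(A - λI) = λ^2 - 2λ + 1 = 0.
Single eigenvalue λ = 1 with algebraic multiplicity 2.
Eigenvector v = (-2,3); generalized eigenvector w with (A-λI)w=v is (1,-2).
General solution: e^(t)[c_1·v + c_2·(t·v + w)].

x(t) = -2c_1e^(t) - 2c_2te^(t) + c_2e^(t), z(t) = 3c_1e^(t) + 3c_2te^(t) - 2c_2e^(t)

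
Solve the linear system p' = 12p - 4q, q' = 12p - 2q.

p(t) = -C_1e^(4t) + 2C_2e^(6t), q(t) = -2C_1e^(4t) + 3C_2e^(6t)

Coefficient matrix A = [[12, -4], [12, -2]].
Characteristic polynomial det(A - λI) = λ^2 - 10λ + 24 = 0.
Eigenvalues λ = 4, 6.
For λ=4: (A-λI) row 1 is [8, -4], so an eigenvector is (-1, -2).
For λ=6: (A-λI) row 1 is [6, -4], so an eigenvector is (2, 3).
General solution: C_1e^(4t)(-1,-2) + C_2e^(6t)(2,3).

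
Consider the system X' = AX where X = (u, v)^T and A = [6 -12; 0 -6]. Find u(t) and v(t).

Coefficient matrix A = [[6, -12], [0, -6]].
Characteristic polynomial det(A - λI) = λ^2 - 36 = 0.
Eigenvalues λ = -6, 6.
For λ=-6: (A-λI) row 1 is [12, -12], so an eigenvector is (-1, -1).
For λ=6: (A-λI) row 1 is [0, -12], so an eigenvector is (1, 0).
General solution: C_1e^(-6t)(-1,-1) + C_2e^(6t)(1,0).

u(t) = -C_1e^(-6t) + C_2e^(6t), v(t) = -C_1e^(-6t)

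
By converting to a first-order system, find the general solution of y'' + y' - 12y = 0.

y(t) = K_1e^(3t) + K_2e^(-4t)

Let x_1 = y, x_2 = y'. Then x_1' = x_2 and x_2' = 12x_1 - x_2.
A = [[0,1],[12,-1]]; det(A-λI) = λ^2 + λ - 12.
Eigenvalues λ = 3, -4 with eigenvectors (1,3), (1,-4).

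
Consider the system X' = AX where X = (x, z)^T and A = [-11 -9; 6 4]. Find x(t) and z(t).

Coefficient matrix A = [[-11, -9], [6, 4]].
Characteristic polynomial det(A - λI) = λ^2 + 7λ + 10 = 0.
Eigenvalues λ = -5, -2.
For λ=-5: (A-λI) row 1 is [-6, -9], so an eigenvector is (3, -2).
For λ=-2: (A-λI) row 1 is [-9, -9], so an eigenvector is (-1, 1).
General solution: c_1e^(-5t)(3,-2) + c_2e^(-2t)(-1,1).

x(t) = 3c_1e^(-5t) - c_2e^(-2t), z(t) = -2c_1e^(-5t) + c_2e^(-2t)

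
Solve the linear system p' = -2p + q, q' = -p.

Coefficient matrix A = [[-2, 1], [-1, 0]].
Characteristic polynomial det(A - λI) = λ^2 + 2λ + 1 = 0.
Single eigenvalue λ = -1 with algebraic multiplicity 2.
Eigenvector v = (1,1); generalized eigenvector w with (A-λI)w=v is (-3,-2).
General solution: e^(-t)[c_1·v + c_2·(t·v + w)].

p(t) = c_1e^(-t) + c_2te^(-t) - 3c_2e^(-t), q(t) = c_1e^(-t) + c_2te^(-t) - 2c_2e^(-t)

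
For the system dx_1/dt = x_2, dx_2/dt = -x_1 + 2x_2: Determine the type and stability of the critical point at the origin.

A = [[0,1],[-1,2]]; det(A-λI) = λ^2 - 2λ + 1.
repeated λ = 1 with a single eigenvector.

unstable improper node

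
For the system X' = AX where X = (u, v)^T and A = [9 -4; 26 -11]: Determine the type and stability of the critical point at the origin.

A = [[9,-4],[26,-11]]; det(A-λI) = λ^2 + 2λ + 5.
λ = -1 ± 2i: negative real part.

stable spiral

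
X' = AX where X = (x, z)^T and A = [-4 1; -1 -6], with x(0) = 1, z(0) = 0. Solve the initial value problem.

x(t) = te^(-5t) + e^(-5t), z(t) = -te^(-5t)

Coefficient matrix A = [[-4, 1], [-1, -6]].
Characteristic polynomial det(A - λI) = λ^2 + 10λ + 25 = 0.
Single eigenvalue λ = -5 with algebraic multiplicity 2.
Eigenvector v = (1,-1); generalized eigenvector w with (A-λI)w=v is (0,1).
General solution: e^(-5t)[C_1·v + C_2·(t·v + w)].
Applying x(0)=1, z(0)=0 gives C_1=1, C_2=1.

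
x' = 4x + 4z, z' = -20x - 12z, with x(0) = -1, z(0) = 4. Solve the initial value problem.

x(t) = 2e^(-4t)sin(4t) - e^(-4t)cos(4t), z(t) = -3e^(-4t)sin(4t) + 4e^(-4t)cos(4t)

Coefficient matrix A = [[4, 4], [-20, -12]].
Characteristic polynomial det(A - λI) = λ^2 + 8λ + 32 = 0.
Eigenvalues λ = -4 ± 4i (complex conjugate pair).
For λ=-4+4i: an eigenvector is (0,-1) - i(-1,2) = (0 + i, -1 - 2i).
A real fundamental pair from Re and Im of e^((-4+4i)t)v: X_1 = e^(-4t)(cos(4t)·(0,-1) + sin(4t)·(-1,2)), X_2 = e^(-4t)(sin(4t)·(0,-1) - cos(4t)·(-1,2)).
General solution: c_1X_1 + c_2X_2.
Applying x(0)=-1, z(0)=4 gives c_1=-2, c_2=-1.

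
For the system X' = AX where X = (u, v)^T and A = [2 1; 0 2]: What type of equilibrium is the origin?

unstable improper node

A = [[2,1],[0,2]]; det(A-λI) = λ^2 - 4λ + 4.
repeated λ = 2 with a single eigenvector.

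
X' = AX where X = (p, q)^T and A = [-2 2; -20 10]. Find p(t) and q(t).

Coefficient matrix A = [[-2, 2], [-20, 10]].
Characteristic polynomial det(A - λI) = λ^2 - 8λ + 20 = 0.
Eigenvalues λ = 4 ± 2i (complex conjugate pair).
For λ=4+2i: an eigenvector is (0,1) - i(1,3) = (0 - i, 1 - 3i).
A real fundamental pair from Re and Im of e^((4+2i)t)v: X_1 = e^(4t)(cos(2t)·(0,1) + sin(2t)·(1,3)), X_2 = e^(4t)(sin(2t)·(0,1) - cos(2t)·(1,3)).
General solution: C_1X_1 + C_2X_2.

p(t) = C_1e^(4t)sin(2t) - C_2e^(4t)cos(2t), q(t) = 3C_1e^(4t)sin(2t) + C_1e^(4t)cos(2t) + C_2e^(4t)sin(2t) - 3C_2e^(4t)cos(2t)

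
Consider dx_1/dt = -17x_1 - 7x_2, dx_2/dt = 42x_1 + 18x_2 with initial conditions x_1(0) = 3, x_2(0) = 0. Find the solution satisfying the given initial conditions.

Coefficient matrix A = [[-17, -7], [42, 18]].
Characteristic polynomial det(A - λI) = λ^2 - λ - 12 = 0.
Eigenvalues λ = -3, 4.
For λ=-3: (A-λI) row 1 is [-14, -7], so an eigenvector is (-1, 2).
For λ=4: (A-λI) row 1 is [-21, -7], so an eigenvector is (-1, 3).
General solution: C_1e^(-3t)(-1,2) + C_2e^(4t)(-1,3).
Applying x_1(0)=3, x_2(0)=0 gives C_1=-9, C_2=6.

x_1(t) = -6e^(4t) + 9e^(-3t), x_2(t) = 18e^(4t) - 18e^(-3t)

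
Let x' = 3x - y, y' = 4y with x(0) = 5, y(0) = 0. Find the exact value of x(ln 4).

320

A = [[3,-1],[0,4]]; eigenvalues λ = 4, 3.
Eigenvectors: (-1,1) for λ=4, (1,0) for λ=3.
From the initial condition, c_1 = 0, c_2 = 5.
x(ln 4) = (0)(4^4)(-1) + (5)(4^3)(1) = 320.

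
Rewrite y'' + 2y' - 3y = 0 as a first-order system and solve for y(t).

y(t) = c_1e^(-3t) + c_2e^(t)

Let x_1 = y, x_2 = y'. Then x_1' = x_2 and x_2' = 3x_1 - 2x_2.
A = [[0,1],[3,-2]]; det(A-λI) = λ^2 + 2λ - 3.
Eigenvalues λ = -3, 1 with eigenvectors (1,-3), (1,1).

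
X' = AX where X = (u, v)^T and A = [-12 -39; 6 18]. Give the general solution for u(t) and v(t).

u(t) = 2c_1e^(3t)sin(3t) - 3c_1e^(3t)cos(3t) - 3c_2e^(3t)sin(3t) - 2c_2e^(3t)cos(3t), v(t) = -c_1e^(3t)sin(3t) + c_1e^(3t)cos(3t) + c_2e^(3t)sin(3t) + c_2e^(3t)cos(3t)

Coefficient matrix A = [[-12, -39], [6, 18]].
Characteristic polynomial det(A - λI) = λ^2 - 6λ + 18 = 0.
Eigenvalues λ = 3 ± 3i (complex conjugate pair).
For λ=3+3i: an eigenvector is (-3,1) - i(2,-1) = (-3 - 2i, 1 + i).
A real fundamental pair from Re and Im of e^((3+3i)t)v: X_1 = e^(3t)(cos(3t)·(-3,1) + sin(3t)·(2,-1)), X_2 = e^(3t)(sin(3t)·(-3,1) - cos(3t)·(2,-1)).
General solution: c_1X_1 + c_2X_2.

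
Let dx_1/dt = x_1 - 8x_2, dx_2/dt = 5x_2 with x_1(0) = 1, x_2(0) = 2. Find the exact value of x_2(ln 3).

486

A = [[1,-8],[0,5]]; eigenvalues λ = 1, 5.
Eigenvectors: (1,0) for λ=1, (-2,1) for λ=5.
From the initial condition, c_1 = 5, c_2 = 2.
x_2(ln 3) = (5)(3^1)(0) + (2)(3^5)(1) = 486.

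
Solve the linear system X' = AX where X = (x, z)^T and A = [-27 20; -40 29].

x(t) = -2C_1e^(t)sin(4t) + C_1e^(t)cos(4t) + C_2e^(t)sin(4t) + 2C_2e^(t)cos(4t), z(t) = -3C_1e^(t)sin(4t) + C_1e^(t)cos(4t) + C_2e^(t)sin(4t) + 3C_2e^(t)cos(4t)

Coefficient matrix A = [[-27, 20], [-40, 29]].
Characteristic polynomial det(A - λI) = λ^2 - 2λ + 17 = 0.
Eigenvalues λ = 1 ± 4i (complex conjugate pair).
For λ=1+4i: an eigenvector is (1,1) - i(-2,-3) = (1 + 2i, 1 + 3i).
A real fundamental pair from Re and Im of e^((1+4i)t)v: X_1 = e^(t)(cos(4t)·(1,1) + sin(4t)·(-2,-3)), X_2 = e^(t)(sin(4t)·(1,1) - cos(4t)·(-2,-3)).
General solution: C_1X_1 + C_2X_2.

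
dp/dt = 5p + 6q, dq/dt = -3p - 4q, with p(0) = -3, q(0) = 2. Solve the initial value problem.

Coefficient matrix A = [[5, 6], [-3, -4]].
Characteristic polynomial det(A - λI) = λ^2 - λ - 2 = 0.
Eigenvalues λ = -1, 2.
For λ=-1: (A-λI) row 1 is [6, 6], so an eigenvector is (-1, 1).
For λ=2: (A-λI) row 1 is [3, 6], so an eigenvector is (-2, 1).
General solution: c_1e^(-t)(-1,1) + c_2e^(2t)(-2,1).
Applying p(0)=-3, q(0)=2 gives c_1=1, c_2=1.

p(t) = -2e^(2t) - e^(-t), q(t) = e^(2t) + e^(-t)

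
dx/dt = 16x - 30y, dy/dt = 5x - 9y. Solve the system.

x(t) = 2C_1e^(t) + 3C_2e^(6t), y(t) = C_1e^(t) + C_2e^(6t)

Coefficient matrix A = [[16, -30], [5, -9]].
Characteristic polynomial det(A - λI) = λ^2 - 7λ + 6 = 0.
Eigenvalues λ = 1, 6.
For λ=1: (A-λI) row 1 is [15, -30], so an eigenvector is (2, 1).
For λ=6: (A-λI) row 1 is [10, -30], so an eigenvector is (3, 1).
General solution: C_1e^(t)(2,1) + C_2e^(6t)(3,1).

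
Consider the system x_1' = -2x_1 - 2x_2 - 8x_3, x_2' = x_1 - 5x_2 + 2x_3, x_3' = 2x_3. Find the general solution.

x_1(t) = -K_1e^(-4t) - 2K_2e^(2t) + 2K_3e^(-3t), x_2(t) = -K_1e^(-4t) + K_3e^(-3t), x_3(t) = K_2e^(2t)

Coefficient matrix A = [[-2, -2, -8], [1, -5, 2], [0, 0, 2]].
det(A - λI) = 0 gives eigenvalues λ = -4, 2, -3.
For λ=-4: eigenvector (-1,-1,0).
For λ=2: eigenvector (-2,0,1).
For λ=-3: eigenvector (2,1,0).
General solution: K_1e^(-4t)(-1,-1,0) + K_2e^(2t)(-2,0,1) + K_3e^(-3t)(2,1,0).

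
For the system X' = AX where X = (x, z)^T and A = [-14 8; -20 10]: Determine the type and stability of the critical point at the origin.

stable spiral

A = [[-14,8],[-20,10]]; det(A-λI) = λ^2 + 4λ + 20.
λ = -2 ± 4i: negative real part.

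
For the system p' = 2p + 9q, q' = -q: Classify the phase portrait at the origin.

saddle

A = [[2,9],[0,-1]]; det(A-λI) = λ^2 - λ - 2.
λ = 2, -1: opposite signs.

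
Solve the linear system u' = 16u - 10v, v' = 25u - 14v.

u(t) = -K_1e^(t)sin(5t) - K_1e^(t)cos(5t) - K_2e^(t)sin(5t) + K_2e^(t)cos(5t), v(t) = -2K_1e^(t)sin(5t) - K_1e^(t)cos(5t) - K_2e^(t)sin(5t) + 2K_2e^(t)cos(5t)

Coefficient matrix A = [[16, -10], [25, -14]].
Characteristic polynomial det(A - λI) = λ^2 - 2λ + 26 = 0.
Eigenvalues λ = 1 ± 5i (complex conjugate pair).
For λ=1+5i: an eigenvector is (-1,-1) - i(-1,-2) = (-1 + i, -1 + 2i).
A real fundamental pair from Re and Im of e^((1+5i)t)v: X_1 = e^(t)(cos(5t)·(-1,-1) + sin(5t)·(-1,-2)), X_2 = e^(t)(sin(5t)·(-1,-1) - cos(5t)·(-1,-2)).
General solution: K_1X_1 + K_2X_2.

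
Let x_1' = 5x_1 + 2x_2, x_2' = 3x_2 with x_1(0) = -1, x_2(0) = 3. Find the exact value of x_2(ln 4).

A = [[5,2],[0,3]]; eigenvalues λ = 3, 5.
Eigenvectors: (-1,1) for λ=3, (1,0) for λ=5.
From the initial condition, c_1 = 3, c_2 = 2.
x_2(ln 4) = (3)(4^3)(1) + (2)(4^5)(0) = 192.

192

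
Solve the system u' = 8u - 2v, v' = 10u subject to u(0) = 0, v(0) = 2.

u(t) = -2e^(4t)sin(2t), v(t) = -4e^(4t)sin(2t) + 2e^(4t)cos(2t)

Coefficient matrix A = [[8, -2], [10, 0]].
Characteristic polynomial det(A - λI) = λ^2 - 8λ + 20 = 0.
Eigenvalues λ = 4 ± 2i (complex conjugate pair).
For λ=4+2i: an eigenvector is (0,-1) - i(1,2) = (0 - i, -1 - 2i).
A real fundamental pair from Re and Im of e^((4+2i)t)v: X_1 = e^(4t)(cos(2t)·(0,-1) + sin(2t)·(1,2)), X_2 = e^(4t)(sin(2t)·(0,-1) - cos(2t)·(1,2)).
General solution: c_1X_1 + c_2X_2.
Applying u(0)=0, v(0)=2 gives c_1=-2, c_2=0.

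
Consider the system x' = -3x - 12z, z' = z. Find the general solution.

x(t) = 3C_1e^(t) - C_2e^(-3t), z(t) = -C_1e^(t)

Coefficient matrix A = [[-3, -12], [0, 1]].
Characteristic polynomial det(A - λI) = λ^2 + 2λ - 3 = 0.
Eigenvalues λ = 1, -3.
For λ=1: (A-λI) row 1 is [-4, -12], so an eigenvector is (3, -1).
For λ=-3: (A-λI) row 1 is [0, -12], so an eigenvector is (-1, 0).
General solution: C_1e^(t)(3,-1) + C_2e^(-3t)(-1,0).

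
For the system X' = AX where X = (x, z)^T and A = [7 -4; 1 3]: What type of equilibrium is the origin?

unstable improper node

A = [[7,-4],[1,3]]; det(A-λI) = λ^2 - 10λ + 25.
repeated λ = 5 with a single eigenvector.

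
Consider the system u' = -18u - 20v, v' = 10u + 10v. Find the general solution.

Coefficient matrix A = [[-18, -20], [10, 10]].
Characteristic polynomial det(A - λI) = λ^2 + 8λ + 20 = 0.
Eigenvalues λ = -4 ± 2i (complex conjugate pair).
For λ=-4+2i: an eigenvector is (3,-2) - i(-1,1) = (3 + i, -2 - i).
A real fundamental pair from Re and Im of e^((-4+2i)t)v: X_1 = e^(-4t)(cos(2t)·(3,-2) + sin(2t)·(-1,1)), X_2 = e^(-4t)(sin(2t)·(3,-2) - cos(2t)·(-1,1)).
General solution: c_1X_1 + c_2X_2.

u(t) = -c_1e^(-4t)sin(2t) + 3c_1e^(-4t)cos(2t) + 3c_2e^(-4t)sin(2t) + c_2e^(-4t)cos(2t), v(t) = c_1e^(-4t)sin(2t) - 2c_1e^(-4t)cos(2t) - 2c_2e^(-4t)sin(2t) - c_2e^(-4t)cos(2t)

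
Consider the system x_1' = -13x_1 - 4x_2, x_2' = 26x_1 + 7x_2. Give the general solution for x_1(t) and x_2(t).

Coefficient matrix A = [[-13, -4], [26, 7]].
Characteristic polynomial det(A - λI) = λ^2 + 6λ + 13 = 0.
Eigenvalues λ = -3 ± 2i (complex conjugate pair).
For λ=-3+2i: an eigenvector is (1,-2) - i(-1,3) = (1 + i, -2 - 3i).
A real fundamental pair from Re and Im of e^((-3+2i)t)v: X_1 = e^(-3t)(cos(2t)·(1,-2) + sin(2t)·(-1,3)), X_2 = e^(-3t)(sin(2t)·(1,-2) - cos(2t)·(-1,3)).
General solution: c_1X_1 + c_2X_2.

x_1(t) = -c_1e^(-3t)sin(2t) + c_1e^(-3t)cos(2t) + c_2e^(-3t)sin(2t) + c_2e^(-3t)cos(2t), x_2(t) = 3c_1e^(-3t)sin(2t) - 2c_1e^(-3t)cos(2t) - 2c_2e^(-3t)sin(2t) - 3c_2e^(-3t)cos(2t)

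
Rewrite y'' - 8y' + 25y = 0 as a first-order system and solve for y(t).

Let x_1 = y, x_2 = y'. Then x_1' = x_2 and x_2' = -25x_1 + 8x_2.
A = [[0,1],[-25,8]]; det(A-λI) = λ^2 - 8λ + 25.
Eigenvalues λ = 4 ± 3i.

y(t) = c_1e^(4t)cos(3t) + c_2e^(4t)sin(3t)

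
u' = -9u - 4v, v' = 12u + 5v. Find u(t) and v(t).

u(t) = 2c_1e^(-3t) - c_2e^(-t), v(t) = -3c_1e^(-3t) + 2c_2e^(-t)

Coefficient matrix A = [[-9, -4], [12, 5]].
Characteristic polynomial det(A - λI) = λ^2 + 4λ + 3 = 0.
Eigenvalues λ = -3, -1.
For λ=-3: (A-λI) row 1 is [-6, -4], so an eigenvector is (2, -3).
For λ=-1: (A-λI) row 1 is [-8, -4], so an eigenvector is (-1, 2).
General solution: c_1e^(-3t)(2,-3) + c_2e^(-t)(-1,2).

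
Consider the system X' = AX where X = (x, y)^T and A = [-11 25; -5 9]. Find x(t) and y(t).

Coefficient matrix A = [[-11, 25], [-5, 9]].
Characteristic polynomial det(A - λI) = λ^2 + 2λ + 26 = 0.
Eigenvalues λ = -1 ± 5i (complex conjugate pair).
For λ=-1+5i: an eigenvector is (1,0) - i(-2,-1) = (1 + 2i, 0 + i).
A real fundamental pair from Re and Im of e^((-1+5i)t)v: X_1 = e^(-t)(cos(5t)·(1,0) + sin(5t)·(-2,-1)), X_2 = e^(-t)(sin(5t)·(1,0) - cos(5t)·(-2,-1)).
General solution: C_1X_1 + C_2X_2.

x(t) = -2C_1e^(-t)sin(5t) + C_1e^(-t)cos(5t) + C_2e^(-t)sin(5t) + 2C_2e^(-t)cos(5t), y(t) = -C_1e^(-t)sin(5t) + C_2e^(-t)cos(5t)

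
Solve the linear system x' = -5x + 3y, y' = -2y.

Coefficient matrix A = [[-5, 3], [0, -2]].
Characteristic polynomial det(A - λI) = λ^2 + 7λ + 10 = 0.
Eigenvalues λ = -5, -2.
For λ=-5: (A-λI) row 1 is [0, 3], so an eigenvector is (-1, 0).
For λ=-2: (A-λI) row 1 is [-3, 3], so an eigenvector is (1, 1).
General solution: K_1e^(-5t)(-1,0) + K_2e^(-2t)(1,1).

x(t) = -K_1e^(-5t) + K_2e^(-2t), y(t) = K_2e^(-2t)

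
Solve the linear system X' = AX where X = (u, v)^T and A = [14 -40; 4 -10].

Coefficient matrix A = [[14, -40], [4, -10]].
Characteristic polynomial det(A - λI) = λ^2 - 4λ + 20 = 0.
Eigenvalues λ = 2 ± 4i (complex conjugate pair).
For λ=2+4i: an eigenvector is (1,0) - i(3,1) = (1 - 3i, 0 - i).
A real fundamental pair from Re and Im of e^((2+4i)t)v: X_1 = e^(2t)(cos(4t)·(1,0) + sin(4t)·(3,1)), X_2 = e^(2t)(sin(4t)·(1,0) - cos(4t)·(3,1)).
General solution: c_1X_1 + c_2X_2.

u(t) = 3c_1e^(2t)sin(4t) + c_1e^(2t)cos(4t) + c_2e^(2t)sin(4t) - 3c_2e^(2t)cos(4t), v(t) = c_1e^(2t)sin(4t) - c_2e^(2t)cos(4t)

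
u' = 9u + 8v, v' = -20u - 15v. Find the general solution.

u(t) = -K_1e^(-3t)sin(4t) + K_1e^(-3t)cos(4t) + K_2e^(-3t)sin(4t) + K_2e^(-3t)cos(4t), v(t) = K_1e^(-3t)sin(4t) - 2K_1e^(-3t)cos(4t) - 2K_2e^(-3t)sin(4t) - K_2e^(-3t)cos(4t)

Coefficient matrix A = [[9, 8], [-20, -15]].
Characteristic polynomial det(A - λI) = λ^2 + 6λ + 25 = 0.
Eigenvalues λ = -3 ± 4i (complex conjugate pair).
For λ=-3+4i: an eigenvector is (1,-2) - i(-1,1) = (1 + i, -2 - i).
A real fundamental pair from Re and Im of e^((-3+4i)t)v: X_1 = e^(-3t)(cos(4t)·(1,-2) + sin(4t)·(-1,1)), X_2 = e^(-3t)(sin(4t)·(1,-2) - cos(4t)·(-1,1)).
General solution: K_1X_1 + K_2X_2.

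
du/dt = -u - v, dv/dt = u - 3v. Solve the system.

u(t) = c_1e^(-2t) + c_2te^(-2t) - 2c_2e^(-2t), v(t) = c_1e^(-2t) + c_2te^(-2t) - 3c_2e^(-2t)

Coefficient matrix A = [[-1, -1], [1, -3]].
Characteristic polynomial det(A - λI) = λ^2 + 4λ + 4 = 0.
Single eigenvalue λ = -2 with algebraic multiplicity 2.
Eigenvector v = (1,1); generalized eigenvector w with (A-λI)w=v is (-2,-3).
General solution: e^(-2t)[c_1·v + c_2·(t·v + w)].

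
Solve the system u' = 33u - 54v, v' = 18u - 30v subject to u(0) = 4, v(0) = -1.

Coefficient matrix A = [[33, -54], [18, -30]].
Characteristic polynomial det(A - λI) = λ^2 - 3λ - 18 = 0.
Eigenvalues λ = -3, 6.
For λ=-3: (A-λI) row 1 is [36, -54], so an eigenvector is (3, 2).
For λ=6: (A-λI) row 1 is [27, -54], so an eigenvector is (-2, -1).
General solution: K_1e^(-3t)(3,2) + K_2e^(6t)(-2,-1).
Applying u(0)=4, v(0)=-1 gives K_1=-6, K_2=-11.

u(t) = 22e^(6t) - 18e^(-3t), v(t) = 11e^(6t) - 12e^(-3t)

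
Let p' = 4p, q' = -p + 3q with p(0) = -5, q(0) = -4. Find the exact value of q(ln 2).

8

A = [[4,0],[-1,3]]; eigenvalues λ = 4, 3.
Eigenvectors: (1,-1) for λ=4, (0,1) for λ=3.
From the initial condition, c_1 = -5, c_2 = -9.
q(ln 2) = (-5)(2^4)(-1) + (-9)(2^3)(1) = 8.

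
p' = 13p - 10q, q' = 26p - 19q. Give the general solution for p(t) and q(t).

p(t) = -2C_1e^(-3t)sin(2t) + C_1e^(-3t)cos(2t) + C_2e^(-3t)sin(2t) + 2C_2e^(-3t)cos(2t), q(t) = -3C_1e^(-3t)sin(2t) + 2C_1e^(-3t)cos(2t) + 2C_2e^(-3t)sin(2t) + 3C_2e^(-3t)cos(2t)

Coefficient matrix A = [[13, -10], [26, -19]].
Characteristic polynomial det(A - λI) = λ^2 + 6λ + 13 = 0.
Eigenvalues λ = -3 ± 2i (complex conjugate pair).
For λ=-3+2i: an eigenvector is (1,2) - i(-2,-3) = (1 + 2i, 2 + 3i).
A real fundamental pair from Re and Im of e^((-3+2i)t)v: X_1 = e^(-3t)(cos(2t)·(1,2) + sin(2t)·(-2,-3)), X_2 = e^(-3t)(sin(2t)·(1,2) - cos(2t)·(-2,-3)).
General solution: C_1X_1 + C_2X_2.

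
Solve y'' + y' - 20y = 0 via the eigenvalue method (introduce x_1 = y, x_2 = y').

Let x_1 = y, x_2 = y'. Then x_1' = x_2 and x_2' = 20x_1 - x_2.
A = [[0,1],[20,-1]]; det(A-λI) = λ^2 + λ - 20.
Eigenvalues λ = -5, 4 with eigenvectors (1,-5), (1,4).

y(t) = K_1e^(-5t) + K_2e^(4t)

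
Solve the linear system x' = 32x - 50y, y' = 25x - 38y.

Coefficient matrix A = [[32, -50], [25, -38]].
Characteristic polynomial det(A - λI) = λ^2 + 6λ + 34 = 0.
Eigenvalues λ = -3 ± 5i (complex conjugate pair).
For λ=-3+5i: an eigenvector is (3,2) - i(1,1) = (3 - i, 2 - i).
A real fundamental pair from Re and Im of e^((-3+5i)t)v: X_1 = e^(-3t)(cos(5t)·(3,2) + sin(5t)·(1,1)), X_2 = e^(-3t)(sin(5t)·(3,2) - cos(5t)·(1,1)).
General solution: c_1X_1 + c_2X_2.

x(t) = c_1e^(-3t)sin(5t) + 3c_1e^(-3t)cos(5t) + 3c_2e^(-3t)sin(5t) - c_2e^(-3t)cos(5t), y(t) = c_1e^(-3t)sin(5t) + 2c_1e^(-3t)cos(5t) + 2c_2e^(-3t)sin(5t) - c_2e^(-3t)cos(5t)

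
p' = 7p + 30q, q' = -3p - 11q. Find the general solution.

p(t) = -3c_1e^(-2t)sin(3t) - c_1e^(-2t)cos(3t) - c_2e^(-2t)sin(3t) + 3c_2e^(-2t)cos(3t), q(t) = c_1e^(-2t)sin(3t) - c_2e^(-2t)cos(3t)

Coefficient matrix A = [[7, 30], [-3, -11]].
Characteristic polynomial det(A - λI) = λ^2 + 4λ + 13 = 0.
Eigenvalues λ = -2 ± 3i (complex conjugate pair).
For λ=-2+3i: an eigenvector is (-1,0) - i(-3,1) = (-1 + 3i, 0 - i).
A real fundamental pair from Re and Im of e^((-2+3i)t)v: X_1 = e^(-2t)(cos(3t)·(-1,0) + sin(3t)·(-3,1)), X_2 = e^(-2t)(sin(3t)·(-1,0) - cos(3t)·(-3,1)).
General solution: c_1X_1 + c_2X_2.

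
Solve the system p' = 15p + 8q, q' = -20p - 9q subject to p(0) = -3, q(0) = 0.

p(t) = -9e^(3t)sin(4t) - 3e^(3t)cos(4t), q(t) = 15e^(3t)sin(4t)

Coefficient matrix A = [[15, 8], [-20, -9]].
Characteristic polynomial det(A - λI) = λ^2 - 6λ + 25 = 0.
Eigenvalues λ = 3 ± 4i (complex conjugate pair).
For λ=3+4i: an eigenvector is (-1,1) - i(-1,2) = (-1 + i, 1 - 2i).
A real fundamental pair from Re and Im of e^((3+4i)t)v: X_1 = e^(3t)(cos(4t)·(-1,1) + sin(4t)·(-1,2)), X_2 = e^(3t)(sin(4t)·(-1,1) - cos(4t)·(-1,2)).
General solution: c_1X_1 + c_2X_2.
Applying p(0)=-3, q(0)=0 gives c_1=6, c_2=3.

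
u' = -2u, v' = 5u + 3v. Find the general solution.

Coefficient matrix A = [[-2, 0], [5, 3]].
Characteristic polynomial det(A - λI) = λ^2 - λ - 6 = 0.
Eigenvalues λ = 3, -2.
For λ=3: (A-λI) row 1 is [-5, 0], so an eigenvector is (0, -1).
For λ=-2: (A-λI) row 2 is [5, 5], so an eigenvector is (1, -1).
General solution: c_1e^(3t)(0,-1) + c_2e^(-2t)(1,-1).

u(t) = c_2e^(-2t), v(t) = -c_1e^(3t) - c_2e^(-2t)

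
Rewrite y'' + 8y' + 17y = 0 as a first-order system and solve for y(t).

Let x_1 = y, x_2 = y'. Then x_1' = x_2 and x_2' = -17x_1 - 8x_2.
A = [[0,1],[-17,-8]]; det(A-λI) = λ^2 + 8λ + 17.
Eigenvalues λ = -4 ± i.

y(t) = c_1e^(-4t)cos(t) + c_2e^(-4t)sin(t)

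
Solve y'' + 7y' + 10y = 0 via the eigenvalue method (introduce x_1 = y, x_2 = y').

Let x_1 = y, x_2 = y'. Then x_1' = x_2 and x_2' = -10x_1 - 7x_2.
A = [[0,1],[-10,-7]]; det(A-λI) = λ^2 + 7λ + 10.
Eigenvalues λ = -2, -5 with eigenvectors (1,-2), (1,-5).

y(t) = c_1e^(-2t) + c_2e^(-5t)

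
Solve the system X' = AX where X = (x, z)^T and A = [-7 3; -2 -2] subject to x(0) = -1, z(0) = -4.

Coefficient matrix A = [[-7, 3], [-2, -2]].
Characteristic polynomial det(A - λI) = λ^2 + 9λ + 20 = 0.
Eigenvalues λ = -5, -4.
For λ=-5: (A-λI) row 1 is [-2, 3], so an eigenvector is (3, 2).
For λ=-4: (A-λI) row 1 is [-3, 3], so an eigenvector is (1, 1).
General solution: K_1e^(-5t)(3,2) + K_2e^(-4t)(1,1).
Applying x(0)=-1, z(0)=-4 gives K_1=3, K_2=-10.

x(t) = -10e^(-4t) + 9e^(-5t), z(t) = -10e^(-4t) + 6e^(-5t)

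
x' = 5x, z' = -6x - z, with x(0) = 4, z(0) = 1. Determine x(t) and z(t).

Coefficient matrix A = [[5, 0], [-6, -1]].
Characteristic polynomial det(A - λI) = λ^2 - 4λ - 5 = 0.
Eigenvalues λ = 5, -1.
For λ=5: (A-λI) row 2 is [-6, -6], so an eigenvector is (1, -1).
For λ=-1: (A-λI) row 1 is [6, 0], so an eigenvector is (0, 1).
General solution: C_1e^(5t)(1,-1) + C_2e^(-t)(0,1).
Applying x(0)=4, z(0)=1 gives C_1=4, C_2=5.

x(t) = 4e^(5t), z(t) = -4e^(5t) + 5e^(-t)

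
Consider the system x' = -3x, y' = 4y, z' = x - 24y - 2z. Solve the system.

x(t) = C_1e^(-3t), y(t) = C_3e^(4t), z(t) = -C_1e^(-3t) + C_2e^(-2t) - 4C_3e^(4t)

Coefficient matrix A = [[-3, 0, 0], [0, 4, 0], [1, -24, -2]].
det(A - λI) = 0 gives eigenvalues λ = -3, -2, 4.
For λ=-3: eigenvector (1,0,-1).
For λ=-2: eigenvector (0,0,1).
For λ=4: eigenvector (0,1,-4).
General solution: C_1e^(-3t)(1,0,-1) + C_2e^(-2t)(0,0,1) + C_3e^(4t)(0,1,-4).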